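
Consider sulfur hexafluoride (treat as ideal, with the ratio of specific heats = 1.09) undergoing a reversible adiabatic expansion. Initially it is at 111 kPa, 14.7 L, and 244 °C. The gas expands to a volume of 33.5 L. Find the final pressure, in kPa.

P₂ ≈ 45.2 kPa

Adiabatic: P₁V₁^γ = P₂V₂^γ ⇒ P₂ = P₁ (V₁/V₂)^γ.
P₂ = 111 × (14.7/33.5)^(1.09) = 45.23 kPa.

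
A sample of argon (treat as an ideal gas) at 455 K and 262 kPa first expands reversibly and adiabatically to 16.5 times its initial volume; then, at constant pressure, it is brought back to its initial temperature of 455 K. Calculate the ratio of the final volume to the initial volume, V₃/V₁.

For a monatomic ideal gas γ = 5/3.
Adiabatic step: V₂/V₁ = 16.5; T₂ = T₁·(1/16.5)^(2/3) = 70.2 K.
Isobaric step: V₃/V₂ = T₃/T₂ = 455/70.2.
V₃/V₁ = (V₂/V₁)(V₃/V₂) = 16.5 × (455/70.2) = 106.9.

V₃/V₁ ≈ 107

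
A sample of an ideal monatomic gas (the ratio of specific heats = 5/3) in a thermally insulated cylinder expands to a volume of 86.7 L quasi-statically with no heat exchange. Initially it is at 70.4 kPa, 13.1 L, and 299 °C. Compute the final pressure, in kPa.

P₂ ≈ 3.02 kPa

Since PV^γ is constant along a reversible adiabat, P₂ = P₁ (V₁/V₂)^γ.
P₂ = 70.4 × (13.1/86.7)^(5/3) = 3.018 kPa.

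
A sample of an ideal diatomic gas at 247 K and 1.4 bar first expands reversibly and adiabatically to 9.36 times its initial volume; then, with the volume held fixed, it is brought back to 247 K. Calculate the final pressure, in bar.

For a diatomic ideal gas γ = 7/5.
Adiabatic step (PV^γ = const): P₂ = 1.4×(1/9.36)^(7/5) = 0.06114 bar; T₂ = 247×(1/9.36)^(2/5) = 101 K.
Isochoric: P₃ = P₂(T₃/T₂) = 0.06114 × (247/101) = 0.1496 bar.

P₃ ≈ 0.150 bar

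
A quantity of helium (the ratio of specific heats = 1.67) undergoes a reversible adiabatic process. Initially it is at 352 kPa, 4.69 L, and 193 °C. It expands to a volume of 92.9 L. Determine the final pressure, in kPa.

P₂ ≈ 2.40 kPa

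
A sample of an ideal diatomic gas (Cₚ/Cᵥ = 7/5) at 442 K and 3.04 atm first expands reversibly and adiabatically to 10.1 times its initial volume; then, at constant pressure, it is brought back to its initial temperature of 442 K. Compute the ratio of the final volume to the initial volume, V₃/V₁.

V₃/V₁ ≈ 25.5

Adiabatic step: V₂/V₁ = 10.1; T₂ = T₁·(1/10.1)^(2/5) = 175.3 K.
Isobaric step: V₃/V₂ = T₃/T₂ = 442/175.3.
V₃/V₁ = (V₂/V₁)(V₃/V₂) = 10.1 × (442/175.3) = 25.47.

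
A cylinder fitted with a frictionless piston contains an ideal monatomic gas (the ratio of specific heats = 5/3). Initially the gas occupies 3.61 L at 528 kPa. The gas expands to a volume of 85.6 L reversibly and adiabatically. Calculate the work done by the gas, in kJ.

P₂ = P₁(V₁/V₂)^γ = 528×(3.61/85.6)^(5/3) = 2.698 kPa.
For a reversible adiabat, W_by_gas = (P₁V₁ − P₂V₂)/(γ−1).
W_by = (528000×0.00361 − 2698×0.0856) / (2/3) = 2513 J.

W ≈ 2.51 kJ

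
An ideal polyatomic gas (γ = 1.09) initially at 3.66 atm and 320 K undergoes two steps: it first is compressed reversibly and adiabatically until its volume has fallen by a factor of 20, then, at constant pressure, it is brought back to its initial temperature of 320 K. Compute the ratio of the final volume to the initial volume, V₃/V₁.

V₃/V₁ ≈ 0.0382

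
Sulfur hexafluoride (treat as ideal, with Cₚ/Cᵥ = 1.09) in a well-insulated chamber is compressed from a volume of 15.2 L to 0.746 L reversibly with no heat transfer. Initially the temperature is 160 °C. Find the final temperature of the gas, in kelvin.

T₂ ≈ 568 K

For a reversible adiabat TV^(γ−1) is constant, so T₂ = T₁ (V₁/V₂)^(γ−1).
T₁ = 160 °C = 433.1 K.
T₂ = 433.1 × (15.2/0.746)^(0.09) = 568.1 K.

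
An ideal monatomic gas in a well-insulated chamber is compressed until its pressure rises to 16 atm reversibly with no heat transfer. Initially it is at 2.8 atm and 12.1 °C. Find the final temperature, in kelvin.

T₂ ≈ 573 K

Adiabatic: T₂/T₁ = (P₂/P₁)^((γ−1)/γ).
For a monatomic ideal gas γ = 5/3, so (γ−1)/γ = 2/5.
T₁ = 12.1 °C = 285.2 K.
T₂ = 285.2 × (16/2.8)^(2/5) = 572.8 K.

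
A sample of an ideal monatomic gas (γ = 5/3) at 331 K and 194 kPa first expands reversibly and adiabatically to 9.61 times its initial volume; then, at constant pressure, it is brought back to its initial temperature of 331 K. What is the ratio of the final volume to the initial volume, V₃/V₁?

V₃/V₁ ≈ 43.4

Adiabatic step: V₂/V₁ = 9.61; T₂ = T₁·(1/9.61)^(2/3) = 73.23 K.
Isobaric step: V₃/V₂ = T₃/T₂ = 331/73.23.
V₃/V₁ = (V₂/V₁)(V₃/V₂) = 9.61 × (331/73.23) = 43.44.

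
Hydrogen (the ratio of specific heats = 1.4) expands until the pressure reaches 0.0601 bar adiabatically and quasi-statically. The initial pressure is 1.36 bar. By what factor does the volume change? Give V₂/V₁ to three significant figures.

V₂/V₁ ≈ 9.28

From PV^γ = const, V₂/V₁ = (P₁/P₂)^(1/γ).
V₂/V₁ = (1.36/0.0601)^(0.714) = 9.281.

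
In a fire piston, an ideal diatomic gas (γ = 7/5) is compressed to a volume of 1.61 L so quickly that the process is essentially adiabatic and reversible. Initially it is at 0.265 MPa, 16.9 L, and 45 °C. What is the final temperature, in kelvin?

T₂ ≈ 815 K

Adiabatic: T₁V₁^(γ−1) = T₂V₂^(γ−1) ⇒ T₂ = T₁ (V₁/V₂)^(γ−1).
T₁ = 45 °C = 318.1 K.
T₂ = 318.1 × (16.9/1.61)^(2/5) = 814.8 K.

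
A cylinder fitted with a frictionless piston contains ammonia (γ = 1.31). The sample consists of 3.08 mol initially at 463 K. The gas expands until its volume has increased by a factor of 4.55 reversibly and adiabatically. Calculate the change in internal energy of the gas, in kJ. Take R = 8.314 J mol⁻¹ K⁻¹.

ΔU ≈ -14.3 kJ

For a reversible adiabat TV^(γ−1) is constant, so T₂ = T₁ (V₁/V₂)^(γ−1).
T₂ = 463 × (1/4.55)^(0.31) = 289.5 K.
Q = 0, so ΔU = W_on_gas = nCᵥΔT with Cᵥ = R/(γ−1) = 26.82 J/(mol·K).
ΔU = 3.08 × 26.82 × (289.5 − 463) = -14330 J.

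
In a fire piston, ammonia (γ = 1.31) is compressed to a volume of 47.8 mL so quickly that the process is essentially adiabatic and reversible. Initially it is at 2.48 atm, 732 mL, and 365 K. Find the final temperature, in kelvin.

T₂ ≈ 850 K

Adiabatic: T₁V₁^(γ−1) = T₂V₂^(γ−1) ⇒ T₂ = T₁ (V₁/V₂)^(γ−1).
T₂ = 365 × (732/47.8)^(0.31) = 850.5 K.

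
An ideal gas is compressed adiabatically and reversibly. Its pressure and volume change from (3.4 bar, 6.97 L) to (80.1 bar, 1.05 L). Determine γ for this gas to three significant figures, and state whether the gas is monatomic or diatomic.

γ ≈ 1.67; monatomic

PV^γ = const ⇒ γ = ln(P₂/P₁) / ln(V₁/V₂).
γ = ln(80.1/3.4) / ln(6.97/1.05) = 1.669.
γ ≈ 1.67 is close to 5/3, so the gas is monatomic.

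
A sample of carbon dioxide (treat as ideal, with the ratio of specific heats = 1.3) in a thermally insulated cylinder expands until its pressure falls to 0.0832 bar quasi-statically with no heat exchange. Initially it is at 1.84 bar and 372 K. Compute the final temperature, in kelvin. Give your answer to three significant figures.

Adiabatic: T₂/T₁ = (P₂/P₁)^((γ−1)/γ).
T₂ = 372 × (0.0832/1.84)^(0.231) = 182.1 K.

T₂ ≈ 182 K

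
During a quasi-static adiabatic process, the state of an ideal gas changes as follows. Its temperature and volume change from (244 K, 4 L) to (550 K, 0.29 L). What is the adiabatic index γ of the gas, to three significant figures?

TV^(γ−1) = const ⇒ γ − 1 = ln(T₂/T₁) / ln(V₁/V₂).
γ = 1 + ln(550/244) / ln(4/0.29) = 1.31.

γ ≈ 1.31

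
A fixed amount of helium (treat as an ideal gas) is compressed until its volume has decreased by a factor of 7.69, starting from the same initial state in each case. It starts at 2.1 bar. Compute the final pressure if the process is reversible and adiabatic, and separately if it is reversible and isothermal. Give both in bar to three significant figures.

For a monatomic ideal gas γ = 5/3.
Isothermal: P₂ = P₁(V₁/V₂) = 2.1×7.69 = 16.15 bar.
Adiabatic: P₂ = P₁(V₁/V₂)^γ = 2.1×7.69^(5/3) = 62.92 bar.

adiabatic: 62.9 bar; isothermal: 16.1 bar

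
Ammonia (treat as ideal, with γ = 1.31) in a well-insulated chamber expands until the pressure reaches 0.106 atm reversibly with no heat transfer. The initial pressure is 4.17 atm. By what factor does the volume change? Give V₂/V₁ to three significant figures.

From PV^γ = const, V₂/V₁ = (P₁/P₂)^(1/γ).
V₂/V₁ = (4.17/0.106)^(0.763) = 16.5.

V₂/V₁ ≈ 16.5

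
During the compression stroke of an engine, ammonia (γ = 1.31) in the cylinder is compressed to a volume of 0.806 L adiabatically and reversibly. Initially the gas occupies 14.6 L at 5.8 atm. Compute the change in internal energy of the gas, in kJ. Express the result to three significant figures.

P₂ = P₁(V₁/V₂)^γ = 5.8×(14.6/0.806)^(1.31) = 257.9 atm.
For a reversible adiabat, W_by_gas = (P₁V₁ − P₂V₂)/(γ−1).
W_by = (587700×0.0146 − 2.613×10^7×0.000806) / (0.31) = -40260 J.
Q = 0 ⇒ ΔU = −W_by = 40260 J.

ΔU ≈ 40.3 kJ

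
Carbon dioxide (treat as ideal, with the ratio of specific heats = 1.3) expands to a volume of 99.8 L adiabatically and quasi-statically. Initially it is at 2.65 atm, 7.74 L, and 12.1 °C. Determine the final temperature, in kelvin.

For a reversible adiabat TV^(γ−1) is constant, so T₂ = T₁ (V₁/V₂)^(γ−1).
T₁ = 12.1 °C = 285.2 K.
T₂ = 285.2 × (7.74/99.8)^(0.3) = 132.5 K.

T₂ ≈ 132 K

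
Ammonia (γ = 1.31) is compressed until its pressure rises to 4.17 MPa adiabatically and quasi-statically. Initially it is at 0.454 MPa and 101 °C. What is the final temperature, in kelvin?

Along an adiabat T P^((1−γ)/γ) is constant, so T₂ = T₁ (P₂/P₁)^((γ−1)/γ).
T₁ = 101 °C = 374.1 K.
T₂ = 374.1 × (4.17/0.454)^(0.237) = 632.3 K.

T₂ ≈ 632 K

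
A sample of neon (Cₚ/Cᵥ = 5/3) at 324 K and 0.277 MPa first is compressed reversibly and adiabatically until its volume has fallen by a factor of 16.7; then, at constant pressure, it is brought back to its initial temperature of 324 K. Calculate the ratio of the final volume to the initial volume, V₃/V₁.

V₃/V₁ ≈ 0.00917

Adiabatic step: V₂/V₁ = 0.05988; T₂ = T₁·16.7^(2/3) = 2117 K.
Isobaric step: V₃/V₂ = T₃/T₂ = 324/2117.
V₃/V₁ = (V₂/V₁)(V₃/V₂) = 0.05988 × (324/2117) = 0.009165.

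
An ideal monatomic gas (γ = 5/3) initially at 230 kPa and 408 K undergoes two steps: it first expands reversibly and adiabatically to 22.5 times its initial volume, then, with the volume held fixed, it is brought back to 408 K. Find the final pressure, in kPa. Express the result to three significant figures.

Adiabatic step (PV^γ = const): P₂ = 230×(1/22.5)^(5/3) = 1.283 kPa; T₂ = 408×(1/22.5)^(2/3) = 51.19 K.
Isochoric: P₃ = P₂(T₃/T₂) = 1.283 × (408/51.19) = 10.22 kPa.

P₃ ≈ 10.2 kPa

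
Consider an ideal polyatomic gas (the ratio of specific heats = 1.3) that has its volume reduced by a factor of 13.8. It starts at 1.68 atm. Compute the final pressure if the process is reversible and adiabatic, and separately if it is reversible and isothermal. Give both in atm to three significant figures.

Isothermal: P₂ = P₁(V₁/V₂) = 1.68×13.8 = 23.18 atm.
Adiabatic: P₂ = P₁(V₁/V₂)^γ = 1.68×13.8^(1.3) = 50.95 atm.

adiabatic: 51.0 atm; isothermal: 23.2 atm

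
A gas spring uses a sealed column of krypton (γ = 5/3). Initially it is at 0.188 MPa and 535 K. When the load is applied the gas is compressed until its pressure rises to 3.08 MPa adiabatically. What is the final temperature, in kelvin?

T₂ ≈ 1640 K

Along an adiabat T P^((1−γ)/γ) is constant, so T₂ = T₁ (P₂/P₁)^((γ−1)/γ).
T₂ = 535 × (3.08/0.188)^(2/5) = 1637 K.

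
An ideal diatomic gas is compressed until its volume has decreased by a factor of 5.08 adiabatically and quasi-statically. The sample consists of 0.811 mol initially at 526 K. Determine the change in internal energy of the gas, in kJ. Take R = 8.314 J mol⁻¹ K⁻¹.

ΔU ≈ 8.12 kJ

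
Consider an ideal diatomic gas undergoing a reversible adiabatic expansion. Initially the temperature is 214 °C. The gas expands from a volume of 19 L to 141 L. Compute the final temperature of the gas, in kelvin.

T₂ ≈ 219 K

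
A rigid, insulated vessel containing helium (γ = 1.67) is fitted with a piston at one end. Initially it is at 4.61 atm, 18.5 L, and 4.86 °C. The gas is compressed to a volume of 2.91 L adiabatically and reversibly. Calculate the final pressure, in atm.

Since PV^γ is constant along a reversible adiabat, P₂ = P₁ (V₁/V₂)^γ.
P₂ = 4.61 × (18.5/2.91)^(1.67) = 101.2 atm.

P₂ ≈ 101 atm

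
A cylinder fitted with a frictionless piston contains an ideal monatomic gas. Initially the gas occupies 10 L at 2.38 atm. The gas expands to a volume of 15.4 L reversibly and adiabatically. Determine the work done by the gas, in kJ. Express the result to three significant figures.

γ = 5/3 for a monatomic ideal gas.
P₂ = P₁(V₁/V₂)^γ = 2.38×(10/15.4)^(5/3) = 1.159 atm.
For a reversible adiabat, W_by_gas = (P₁V₁ − P₂V₂)/(γ−1).
W_by = (241200×0.01 − 117400×0.0154) / (2/3) = 904.8 J.

W ≈ 0.905 kJ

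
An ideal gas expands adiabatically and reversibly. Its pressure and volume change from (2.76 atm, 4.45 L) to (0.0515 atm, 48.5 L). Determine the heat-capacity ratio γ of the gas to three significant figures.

γ ≈ 1.67

PV^γ = const ⇒ γ = ln(P₂/P₁) / ln(V₁/V₂).
γ = ln(0.0515/2.76) / ln(4.45/48.5) = 1.667.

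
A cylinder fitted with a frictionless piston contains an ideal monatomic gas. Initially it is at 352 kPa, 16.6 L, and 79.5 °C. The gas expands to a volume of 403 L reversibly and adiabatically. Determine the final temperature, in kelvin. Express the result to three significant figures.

For a reversible adiabat TV^(γ−1) is constant, so T₂ = T₁ (V₁/V₂)^(γ−1).
γ = 5/3 for a monatomic ideal gas.
T₁ = 79.5 °C = 352.6 K.
T₂ = 352.6 × (16.6/403)^(2/3) = 42.06 K.

T₂ ≈ 42.1 K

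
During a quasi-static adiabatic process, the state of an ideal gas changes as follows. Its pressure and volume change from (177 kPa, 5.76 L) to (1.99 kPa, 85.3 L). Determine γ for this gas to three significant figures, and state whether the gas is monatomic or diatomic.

PV^γ = const ⇒ γ = ln(P₂/P₁) / ln(V₁/V₂).
γ = ln(1.99/177) / ln(5.76/85.3) = 1.665.
γ ≈ 1.67 is close to 5/3, so the gas is monatomic.

γ ≈ 1.67; monatomic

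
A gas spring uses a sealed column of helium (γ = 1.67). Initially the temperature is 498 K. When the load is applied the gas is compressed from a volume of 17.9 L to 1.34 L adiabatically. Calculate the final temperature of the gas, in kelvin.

For a reversible adiabat TV^(γ−1) is constant, so T₂ = T₁ (V₁/V₂)^(γ−1).
T₂ = 498 × (17.9/1.34)^(0.67) = 2828 K.

T₂ ≈ 2830 K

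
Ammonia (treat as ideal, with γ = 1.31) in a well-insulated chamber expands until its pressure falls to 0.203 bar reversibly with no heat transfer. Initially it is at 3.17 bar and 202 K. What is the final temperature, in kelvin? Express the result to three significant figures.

T₂ ≈ 105 K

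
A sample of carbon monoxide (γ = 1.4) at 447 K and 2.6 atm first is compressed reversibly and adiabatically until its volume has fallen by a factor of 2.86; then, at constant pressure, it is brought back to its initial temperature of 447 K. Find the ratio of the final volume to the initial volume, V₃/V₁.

V₃/V₁ ≈ 0.230

Adiabatic step: V₂/V₁ = 0.3497; T₂ = T₁·2.86^(0.4) = 680.5 K.
Isobaric step: V₃/V₂ = T₃/T₂ = 447/680.5.
V₃/V₁ = (V₂/V₁)(V₃/V₂) = 0.3497 × (447/680.5) = 0.2297.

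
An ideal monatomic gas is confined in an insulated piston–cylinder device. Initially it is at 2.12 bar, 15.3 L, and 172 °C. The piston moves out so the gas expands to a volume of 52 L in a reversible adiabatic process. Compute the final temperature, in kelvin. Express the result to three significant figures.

T₂ ≈ 197 K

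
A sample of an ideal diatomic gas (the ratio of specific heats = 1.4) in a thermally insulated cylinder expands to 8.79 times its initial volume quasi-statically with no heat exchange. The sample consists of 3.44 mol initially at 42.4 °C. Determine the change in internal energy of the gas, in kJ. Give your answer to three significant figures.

ΔU ≈ -13.1 kJ

Adiabatic: T₁V₁^(γ−1) = T₂V₂^(γ−1) ⇒ T₂ = T₁ (V₁/V₂)^(γ−1).
T₁ = 42.4 °C = 315.5 K.
T₂ = 315.5 × (1/8.79)^(0.4) = 132.3 K.
Q = 0, so ΔU = W_on_gas = nCᵥΔT with Cᵥ = R/(γ−1) = 20.79 J/(mol·K).
ΔU = 3.44 × 20.79 × (132.3 − 315.5) = -13100 J.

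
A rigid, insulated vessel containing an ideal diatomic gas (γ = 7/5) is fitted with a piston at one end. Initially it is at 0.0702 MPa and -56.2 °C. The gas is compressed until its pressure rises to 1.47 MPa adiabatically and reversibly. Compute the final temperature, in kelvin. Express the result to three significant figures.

Along an adiabat T P^((1−γ)/γ) is constant, so T₂ = T₁ (P₂/P₁)^((γ−1)/γ).
T₁ = -56.2 °C = 216.9 K.
T₂ = 216.9 × (1.47/0.0702)^(2/7) = 517.3 K.

T₂ ≈ 517 K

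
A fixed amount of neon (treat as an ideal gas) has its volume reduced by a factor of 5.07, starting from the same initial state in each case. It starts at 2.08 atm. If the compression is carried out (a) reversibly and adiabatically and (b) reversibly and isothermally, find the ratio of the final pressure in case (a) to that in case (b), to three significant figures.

P_adiabatic / P_isothermal ≈ 2.95

For a monatomic ideal gas γ = 5/3.
Isothermal: P_b = P₁(V₁/V₂) = 2.08×5.07.
Adiabatic: P_a = P₁(V₁/V₂)^γ = 2.08×5.07^(5/3).
P_a/P_b = (V₁/V₂)^(γ−1) = 5.07^(2/3) = 2.951.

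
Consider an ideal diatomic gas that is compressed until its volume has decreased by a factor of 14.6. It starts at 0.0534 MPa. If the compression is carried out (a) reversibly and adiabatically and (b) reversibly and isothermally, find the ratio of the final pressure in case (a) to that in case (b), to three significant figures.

For a diatomic ideal gas γ = 7/5.
Isothermal: P_b = P₁(V₁/V₂) = 0.0534×14.6.
Adiabatic: P_a = P₁(V₁/V₂)^γ = 0.0534×14.6^(7/5).
P_a/P_b = (V₁/V₂)^(γ−1) = 14.6^(2/5) = 2.922.

P_adiabatic / P_isothermal ≈ 2.92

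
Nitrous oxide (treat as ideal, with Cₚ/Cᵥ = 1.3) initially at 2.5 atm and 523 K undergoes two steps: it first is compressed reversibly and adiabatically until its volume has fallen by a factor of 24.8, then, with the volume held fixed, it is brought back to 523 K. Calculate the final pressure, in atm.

Adiabatic step (PV^γ = const): P₂ = 2.5×24.8^(1.3) = 162.5 atm; T₂ = 523×24.8^(0.3) = 1370 K.
Isochoric: P₃ = P₂(T₃/T₂) = 162.5 × (523/1370) = 62 atm.

P₃ ≈ 62.0 atm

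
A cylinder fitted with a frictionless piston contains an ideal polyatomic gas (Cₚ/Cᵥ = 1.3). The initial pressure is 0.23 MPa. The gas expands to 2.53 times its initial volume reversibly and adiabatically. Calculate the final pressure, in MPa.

Since PV^γ is constant along a reversible adiabat, P₂ = P₁ (V₁/V₂)^γ.
P₂ = 0.23 × (1/2.53)^(1.3) = 0.06881 MPa.

P₂ ≈ 0.0688 MPa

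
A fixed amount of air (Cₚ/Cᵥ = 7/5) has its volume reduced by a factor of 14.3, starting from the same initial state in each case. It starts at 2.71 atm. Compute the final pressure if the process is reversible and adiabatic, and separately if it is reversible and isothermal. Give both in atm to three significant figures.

adiabatic: 112 atm; isothermal: 38.8 atm

Isothermal: P₂ = P₁(V₁/V₂) = 2.71×14.3 = 38.75 atm.
Adiabatic: P₂ = P₁(V₁/V₂)^γ = 2.71×14.3^(7/5) = 112.3 atm.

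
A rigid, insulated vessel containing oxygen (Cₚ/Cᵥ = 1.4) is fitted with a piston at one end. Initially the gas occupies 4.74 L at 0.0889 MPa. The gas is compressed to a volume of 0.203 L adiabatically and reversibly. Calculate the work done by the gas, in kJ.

W ≈ -2.66 kJ

P₂ = P₁(V₁/V₂)^γ = 0.0889×(4.74/0.203)^(1.4) = 7.32 MPa.
For a reversible adiabat, W_by_gas = (P₁V₁ − P₂V₂)/(γ−1).
W_by = (88900×0.00474 − 7.32×10^6×0.000203) / (0.4) = -2661 J.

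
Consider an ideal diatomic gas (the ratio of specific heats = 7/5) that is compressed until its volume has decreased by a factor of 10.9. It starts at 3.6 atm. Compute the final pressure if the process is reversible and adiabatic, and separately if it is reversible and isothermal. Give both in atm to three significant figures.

adiabatic: 102 atm; isothermal: 39.2 atm

Isothermal: P₂ = P₁(V₁/V₂) = 3.6×10.9 = 39.24 atm.
Adiabatic: P₂ = P₁(V₁/V₂)^γ = 3.6×10.9^(7/5) = 102 atm.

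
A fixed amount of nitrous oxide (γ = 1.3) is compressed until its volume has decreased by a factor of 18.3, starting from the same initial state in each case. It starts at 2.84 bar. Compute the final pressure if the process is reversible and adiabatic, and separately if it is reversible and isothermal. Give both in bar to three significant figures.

adiabatic: 124 bar; isothermal: 52.0 bar

Isothermal: P₂ = P₁(V₁/V₂) = 2.84×18.3 = 51.97 bar.
Adiabatic: P₂ = P₁(V₁/V₂)^γ = 2.84×18.3^(1.3) = 124.3 bar.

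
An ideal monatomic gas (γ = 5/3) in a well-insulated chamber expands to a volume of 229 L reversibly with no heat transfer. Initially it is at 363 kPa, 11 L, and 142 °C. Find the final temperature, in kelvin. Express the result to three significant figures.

Adiabatic: T₁V₁^(γ−1) = T₂V₂^(γ−1) ⇒ T₂ = T₁ (V₁/V₂)^(γ−1).
T₁ = 142 °C = 415.1 K.
T₂ = 415.1 × (11/229)^(2/3) = 54.86 K.

T₂ ≈ 54.9 K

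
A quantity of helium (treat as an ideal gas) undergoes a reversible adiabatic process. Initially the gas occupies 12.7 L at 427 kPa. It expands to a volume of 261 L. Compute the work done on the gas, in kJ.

γ = 5/3 for a monatomic ideal gas.
P₂ = P₁(V₁/V₂)^γ = 427×(12.7/261)^(5/3) = 2.769 kPa.
For a reversible adiabat, W_by_gas = (P₁V₁ − P₂V₂)/(γ−1).
W_by = (427000×0.0127 − 2769×0.261) / (2/3) = 7050 J.
W_on_gas = −W_by = -7050 J.

W ≈ -7.05 kJ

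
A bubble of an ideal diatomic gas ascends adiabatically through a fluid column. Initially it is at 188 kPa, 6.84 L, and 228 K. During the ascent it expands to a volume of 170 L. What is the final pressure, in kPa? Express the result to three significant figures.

Adiabatic: P₁V₁^γ = P₂V₂^γ ⇒ P₂ = P₁ (V₁/V₂)^γ.
γ = 7/5 for a diatomic ideal gas.
P₂ = 188 × (6.84/170)^(7/5) = 2.092 kPa.

P₂ ≈ 2.09 kPa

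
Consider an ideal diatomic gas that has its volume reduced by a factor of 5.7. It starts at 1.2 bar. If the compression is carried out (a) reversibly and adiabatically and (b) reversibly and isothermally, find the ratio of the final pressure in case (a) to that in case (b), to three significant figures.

P_adiabatic / P_isothermal ≈ 2.01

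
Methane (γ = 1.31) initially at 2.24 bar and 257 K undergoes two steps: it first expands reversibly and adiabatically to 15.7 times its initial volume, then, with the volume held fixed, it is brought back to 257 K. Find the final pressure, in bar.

P₃ ≈ 0.143 bar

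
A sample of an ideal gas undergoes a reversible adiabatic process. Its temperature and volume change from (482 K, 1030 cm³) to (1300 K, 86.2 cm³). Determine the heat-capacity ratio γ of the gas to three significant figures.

γ ≈ 1.40

TV^(γ−1) = const ⇒ γ − 1 = ln(T₂/T₁) / ln(V₁/V₂).
γ = 1 + ln(1300/482) / ln(1030/86.2) = 1.4.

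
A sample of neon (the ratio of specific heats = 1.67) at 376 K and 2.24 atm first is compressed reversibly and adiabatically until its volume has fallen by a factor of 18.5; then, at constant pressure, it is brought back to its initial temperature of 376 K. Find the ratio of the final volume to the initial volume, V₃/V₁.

Adiabatic step: V₂/V₁ = 0.05405; T₂ = T₁·18.5^(0.67) = 2656 K.
Isobaric step: V₃/V₂ = T₃/T₂ = 376/2656.
V₃/V₁ = (V₂/V₁)(V₃/V₂) = 0.05405 × (376/2656) = 0.007653.

V₃/V₁ ≈ 0.00765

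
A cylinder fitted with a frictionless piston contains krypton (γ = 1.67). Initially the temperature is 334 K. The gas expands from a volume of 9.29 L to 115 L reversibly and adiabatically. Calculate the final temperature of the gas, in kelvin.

For a reversible adiabat TV^(γ−1) is constant, so T₂ = T₁ (V₁/V₂)^(γ−1).
T₂ = 334 × (9.29/115)^(0.67) = 61.89 K.

T₂ ≈ 61.9 K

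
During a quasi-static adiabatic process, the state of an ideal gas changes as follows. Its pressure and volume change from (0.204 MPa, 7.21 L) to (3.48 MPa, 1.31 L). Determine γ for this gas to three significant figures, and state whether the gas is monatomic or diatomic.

PV^γ = const ⇒ γ = ln(P₂/P₁) / ln(V₁/V₂).
γ = ln(3.48/0.204) / ln(7.21/1.31) = 1.663.
γ ≈ 1.66 is close to 5/3, so the gas is monatomic.

γ ≈ 1.66; monatomic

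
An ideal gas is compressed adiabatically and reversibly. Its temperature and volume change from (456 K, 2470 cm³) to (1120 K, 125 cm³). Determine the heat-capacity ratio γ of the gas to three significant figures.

TV^(γ−1) = const ⇒ γ − 1 = ln(T₂/T₁) / ln(V₁/V₂).
γ = 1 + ln(1120/456) / ln(2470/125) = 1.301.

γ ≈ 1.30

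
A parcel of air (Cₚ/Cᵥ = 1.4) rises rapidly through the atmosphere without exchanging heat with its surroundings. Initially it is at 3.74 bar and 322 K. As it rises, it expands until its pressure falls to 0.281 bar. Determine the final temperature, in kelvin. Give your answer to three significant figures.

T₂ ≈ 154 K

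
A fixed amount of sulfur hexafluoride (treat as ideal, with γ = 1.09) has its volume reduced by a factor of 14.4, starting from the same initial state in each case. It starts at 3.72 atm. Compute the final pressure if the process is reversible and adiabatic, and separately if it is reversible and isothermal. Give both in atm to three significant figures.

Isothermal: P₂ = P₁(V₁/V₂) = 3.72×14.4 = 53.57 atm.
Adiabatic: P₂ = P₁(V₁/V₂)^γ = 3.72×14.4^(1.09) = 68.1 atm.

adiabatic: 68.1 atm; isothermal: 53.6 atm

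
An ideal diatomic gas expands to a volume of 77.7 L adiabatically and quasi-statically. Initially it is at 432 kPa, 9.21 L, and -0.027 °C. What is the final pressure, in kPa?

P₂ ≈ 21.8 kPa

Since PV^γ is constant along a reversible adiabat, P₂ = P₁ (V₁/V₂)^γ.
γ = 7/5 for a diatomic ideal gas.
P₂ = 432 × (9.21/77.7)^(7/5) = 21.82 kPa.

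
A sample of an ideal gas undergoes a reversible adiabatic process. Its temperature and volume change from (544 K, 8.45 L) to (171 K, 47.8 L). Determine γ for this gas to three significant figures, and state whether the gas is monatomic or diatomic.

γ ≈ 1.67; monatomic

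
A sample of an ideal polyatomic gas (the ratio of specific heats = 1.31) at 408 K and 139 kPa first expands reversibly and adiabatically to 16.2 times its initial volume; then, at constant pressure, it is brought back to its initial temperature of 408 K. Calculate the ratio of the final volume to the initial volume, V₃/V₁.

Adiabatic step: V₂/V₁ = 16.2; T₂ = T₁·(1/16.2)^(0.31) = 172.1 K.
Isobaric step: V₃/V₂ = T₃/T₂ = 408/172.1.
V₃/V₁ = (V₂/V₁)(V₃/V₂) = 16.2 × (408/172.1) = 38.41.

V₃/V₁ ≈ 38.4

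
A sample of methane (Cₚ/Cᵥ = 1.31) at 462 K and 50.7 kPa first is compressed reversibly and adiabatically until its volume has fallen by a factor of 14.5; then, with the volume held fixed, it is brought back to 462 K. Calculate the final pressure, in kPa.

P₃ ≈ 735 kPa

Adiabatic step (PV^γ = const): P₂ = 50.7×14.5^(1.31) = 1684 kPa; T₂ = 462×14.5^(0.31) = 1058 K.
Isochoric: P₃ = P₂(T₃/T₂) = 1684 × (462/1058) = 735.2 kPa.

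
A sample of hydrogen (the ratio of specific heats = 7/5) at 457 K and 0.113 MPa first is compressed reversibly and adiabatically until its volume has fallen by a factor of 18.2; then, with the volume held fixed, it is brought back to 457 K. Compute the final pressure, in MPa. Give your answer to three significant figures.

P₃ ≈ 2.06 MPa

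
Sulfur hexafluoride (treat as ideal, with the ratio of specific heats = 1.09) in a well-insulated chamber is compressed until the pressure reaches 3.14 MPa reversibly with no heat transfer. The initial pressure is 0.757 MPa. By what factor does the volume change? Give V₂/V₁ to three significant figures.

From PV^γ = const, V₂/V₁ = (P₁/P₂)^(1/γ).
V₂/V₁ = (0.757/3.14)^(0.917) = 0.2711.

V₂/V₁ ≈ 0.271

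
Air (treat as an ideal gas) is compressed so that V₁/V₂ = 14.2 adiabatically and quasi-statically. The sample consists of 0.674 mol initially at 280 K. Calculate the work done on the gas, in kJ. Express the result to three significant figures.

W ≈ 7.41 kJ

Adiabatic: T₁V₁^(γ−1) = T₂V₂^(γ−1) ⇒ T₂ = T₁ (V₁/V₂)^(γ−1).
γ = 7/5 for a diatomic ideal gas, so γ−1 = 2/5.
T₂ = 280 × 14.2^(2/5) = 809.2 K.
Q = 0, so ΔU = W_on_gas = nCᵥΔT with Cᵥ = R/(γ−1) = 20.79 J/(mol·K).
ΔU = 0.674 × 20.79 × (809.2 − 280) = 7414 J.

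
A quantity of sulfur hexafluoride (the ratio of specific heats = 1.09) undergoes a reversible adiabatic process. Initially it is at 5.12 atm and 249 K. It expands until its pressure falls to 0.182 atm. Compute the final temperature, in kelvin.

T₂ ≈ 189 K

Adiabatic: T₂/T₁ = (P₂/P₁)^((γ−1)/γ).
T₂ = 249 × (0.182/5.12)^(0.0826) = 189 K.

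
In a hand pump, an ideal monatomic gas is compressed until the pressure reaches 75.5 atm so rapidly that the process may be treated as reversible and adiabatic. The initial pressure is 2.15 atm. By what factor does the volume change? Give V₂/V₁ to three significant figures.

From PV^γ = const, V₂/V₁ = (P₁/P₂)^(1/γ).
For a monatomic ideal gas γ = 5/3.
V₂/V₁ = (2.15/75.5)^(3/5) = 0.1182.

V₂/V₁ ≈ 0.118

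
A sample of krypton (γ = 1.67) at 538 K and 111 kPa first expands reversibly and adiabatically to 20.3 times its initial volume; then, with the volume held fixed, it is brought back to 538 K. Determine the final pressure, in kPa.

P₃ ≈ 5.47 kPa

Adiabatic step (PV^γ = const): P₂ = 111×(1/20.3)^(1.67) = 0.7275 kPa; T₂ = 538×(1/20.3)^(0.67) = 71.57 K.
Isochoric: P₃ = P₂(T₃/T₂) = 0.7275 × (538/71.57) = 5.468 kPa.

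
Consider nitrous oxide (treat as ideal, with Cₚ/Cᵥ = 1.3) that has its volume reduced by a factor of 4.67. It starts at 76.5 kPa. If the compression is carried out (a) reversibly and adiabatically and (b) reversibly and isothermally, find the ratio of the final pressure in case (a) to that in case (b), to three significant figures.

P_adiabatic / P_isothermal ≈ 1.59

Isothermal: P_b = P₁(V₁/V₂) = 76.5×4.67.
Adiabatic: P_a = P₁(V₁/V₂)^γ = 76.5×4.67^(1.3).
P_a/P_b = (V₁/V₂)^(γ−1) = 4.67^(0.3) = 1.588.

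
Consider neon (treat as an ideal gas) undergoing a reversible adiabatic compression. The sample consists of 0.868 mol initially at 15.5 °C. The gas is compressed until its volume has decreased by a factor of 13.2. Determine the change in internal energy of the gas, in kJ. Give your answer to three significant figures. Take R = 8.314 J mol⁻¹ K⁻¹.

ΔU ≈ 14.3 kJ

For a reversible adiabat TV^(γ−1) is constant, so T₂ = T₁ (V₁/V₂)^(γ−1).
γ = 5/3 for a monatomic ideal gas, so γ−1 = 2/3.
T₁ = 15.5 °C = 288.6 K.
T₂ = 288.6 × 13.2^(2/3) = 1612 K.
Q = 0, so ΔU = W_on_gas = nCᵥΔT with Cᵥ = R/(γ−1) = 12.47 J/(mol·K).
ΔU = 0.868 × 12.47 × (1612 − 288.6) = 14330 J.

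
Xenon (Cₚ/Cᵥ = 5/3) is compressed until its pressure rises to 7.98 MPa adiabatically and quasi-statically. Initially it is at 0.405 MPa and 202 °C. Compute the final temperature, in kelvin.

T₂ ≈ 1570 K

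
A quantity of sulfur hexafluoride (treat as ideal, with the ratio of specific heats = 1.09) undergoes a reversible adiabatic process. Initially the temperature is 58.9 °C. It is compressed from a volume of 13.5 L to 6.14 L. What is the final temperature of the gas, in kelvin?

Adiabatic: T₁V₁^(γ−1) = T₂V₂^(γ−1) ⇒ T₂ = T₁ (V₁/V₂)^(γ−1).
T₁ = 58.9 °C = 332 K.
T₂ = 332 × (13.5/6.14)^(0.09) = 356.4 K.

T₂ ≈ 356 K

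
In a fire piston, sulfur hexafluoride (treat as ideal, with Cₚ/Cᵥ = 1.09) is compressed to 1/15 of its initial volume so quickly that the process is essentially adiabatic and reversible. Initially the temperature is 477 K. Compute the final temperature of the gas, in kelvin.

T₂ ≈ 609 K

For a reversible adiabat TV^(γ−1) is constant, so T₂ = T₁ (V₁/V₂)^(γ−1).
T₂ = 477 × 15^(0.09) = 608.6 K.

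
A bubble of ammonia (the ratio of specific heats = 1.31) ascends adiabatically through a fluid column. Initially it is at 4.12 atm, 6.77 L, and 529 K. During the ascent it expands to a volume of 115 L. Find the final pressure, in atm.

P₂ ≈ 0.101 atm

Since PV^γ is constant along a reversible adiabat, P₂ = P₁ (V₁/V₂)^γ.
P₂ = 4.12 × (6.77/115)^(1.31) = 0.1008 atm.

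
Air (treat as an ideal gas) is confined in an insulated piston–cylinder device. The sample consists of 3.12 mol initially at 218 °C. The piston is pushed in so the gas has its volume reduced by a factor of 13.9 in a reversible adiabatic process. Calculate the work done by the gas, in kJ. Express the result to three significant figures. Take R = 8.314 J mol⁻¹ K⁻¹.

For a reversible adiabat TV^(γ−1) is constant, so T₂ = T₁ (V₁/V₂)^(γ−1).
γ = 7/5 for a diatomic ideal gas, so γ−1 = 2/5.
T₁ = 218 °C = 491.1 K.
T₂ = 491.1 × 13.9^(2/5) = 1407 K.
Q = 0, so ΔU = W_on_gas = nCᵥΔT with Cᵥ = R/(γ−1) = 20.79 J/(mol·K).
ΔU = 3.12 × 20.79 × (1407 − 491.1) = 59420 J.
Work done by the gas = −ΔU = -59420 J.

W ≈ -59.4 kJ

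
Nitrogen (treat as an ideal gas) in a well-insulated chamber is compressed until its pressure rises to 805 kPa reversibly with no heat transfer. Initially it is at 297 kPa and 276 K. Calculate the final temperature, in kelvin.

Along an adiabat T P^((1−γ)/γ) is constant, so T₂ = T₁ (P₂/P₁)^((γ−1)/γ).
For a diatomic ideal gas γ = 7/5, so (γ−1)/γ = 2/7.
T₂ = 276 × (805/297)^(2/7) = 367 K.

T₂ ≈ 367 K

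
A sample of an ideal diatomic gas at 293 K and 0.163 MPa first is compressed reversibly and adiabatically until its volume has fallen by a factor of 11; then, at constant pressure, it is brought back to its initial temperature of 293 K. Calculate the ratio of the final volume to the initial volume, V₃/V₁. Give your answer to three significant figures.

V₃/V₁ ≈ 0.0348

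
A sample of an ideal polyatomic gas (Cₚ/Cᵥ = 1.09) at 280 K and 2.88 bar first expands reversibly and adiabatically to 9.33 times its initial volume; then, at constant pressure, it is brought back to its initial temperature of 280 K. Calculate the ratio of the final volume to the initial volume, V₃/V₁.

V₃/V₁ ≈ 11.4

Adiabatic step: V₂/V₁ = 9.33; T₂ = T₁·(1/9.33)^(0.09) = 229 K.
Isobaric step: V₃/V₂ = T₃/T₂ = 280/229.
V₃/V₁ = (V₂/V₁)(V₃/V₂) = 9.33 × (280/229) = 11.41.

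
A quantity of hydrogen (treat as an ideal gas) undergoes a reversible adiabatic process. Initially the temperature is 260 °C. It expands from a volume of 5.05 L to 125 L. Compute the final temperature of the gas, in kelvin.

T₂ ≈ 148 K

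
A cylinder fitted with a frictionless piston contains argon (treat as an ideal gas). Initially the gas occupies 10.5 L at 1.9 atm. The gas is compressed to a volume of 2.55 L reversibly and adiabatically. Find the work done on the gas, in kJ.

γ = 5/3 for a monatomic ideal gas.
P₂ = P₁(V₁/V₂)^γ = 1.9×(10.5/2.55)^(5/3) = 20.1 atm.
For a reversible adiabat, W_by_gas = (P₁V₁ − P₂V₂)/(γ−1).
W_by = (192500×0.0105 − 2.037×10^6×0.00255) / (2/3) = -4757 J.
W_on_gas = −W_by = 4757 J.

W ≈ 4.76 kJ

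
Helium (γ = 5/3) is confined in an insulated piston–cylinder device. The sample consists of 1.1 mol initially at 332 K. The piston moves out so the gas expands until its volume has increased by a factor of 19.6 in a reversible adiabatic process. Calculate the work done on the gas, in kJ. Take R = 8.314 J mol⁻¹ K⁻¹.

Adiabatic: T₁V₁^(γ−1) = T₂V₂^(γ−1) ⇒ T₂ = T₁ (V₁/V₂)^(γ−1).
T₂ = 332 × (1/19.6)^(2/3) = 45.67 K.
Q = 0, so ΔU = W_on_gas = nCᵥΔT with Cᵥ = R/(γ−1) = 12.47 J/(mol·K).
ΔU = 1.1 × 12.47 × (45.67 − 332) = -3928 J.

W ≈ -3.93 kJ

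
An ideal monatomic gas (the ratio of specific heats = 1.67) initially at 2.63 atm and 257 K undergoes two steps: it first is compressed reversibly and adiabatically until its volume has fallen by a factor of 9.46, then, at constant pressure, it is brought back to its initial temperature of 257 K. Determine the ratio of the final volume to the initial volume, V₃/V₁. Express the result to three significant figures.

Adiabatic step: V₂/V₁ = 0.1057; T₂ = T₁·9.46^(0.67) = 1158 K.
Isobaric step: V₃/V₂ = T₃/T₂ = 257/1158.
V₃/V₁ = (V₂/V₁)(V₃/V₂) = 0.1057 × (257/1158) = 0.02346.

V₃/V₁ ≈ 0.0235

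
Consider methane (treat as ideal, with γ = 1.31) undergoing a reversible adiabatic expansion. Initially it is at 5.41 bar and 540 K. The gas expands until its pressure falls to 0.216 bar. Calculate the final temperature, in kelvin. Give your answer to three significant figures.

T₂ ≈ 252 K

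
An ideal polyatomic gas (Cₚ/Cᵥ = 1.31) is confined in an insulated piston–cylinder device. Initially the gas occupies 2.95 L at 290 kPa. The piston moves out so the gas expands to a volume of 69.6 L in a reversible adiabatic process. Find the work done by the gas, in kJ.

W ≈ 1.72 kJ

P₂ = P₁(V₁/V₂)^γ = 290×(2.95/69.6)^(1.31) = 4.614 kPa.
For a reversible adiabat, W_by_gas = (P₁V₁ − P₂V₂)/(γ−1).
W_by = (290000×0.00295 − 4614×0.0696) / (0.31) = 1724 J.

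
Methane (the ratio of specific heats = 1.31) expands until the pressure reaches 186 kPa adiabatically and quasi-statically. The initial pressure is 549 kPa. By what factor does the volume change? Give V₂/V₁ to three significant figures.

V₂/V₁ ≈ 2.28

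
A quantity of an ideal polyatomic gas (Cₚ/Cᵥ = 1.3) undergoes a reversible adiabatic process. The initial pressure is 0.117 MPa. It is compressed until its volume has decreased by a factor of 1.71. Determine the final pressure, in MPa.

Adiabatic: P₁V₁^γ = P₂V₂^γ ⇒ P₂ = P₁ (V₁/V₂)^γ.
P₂ = 0.117 × 1.71^(1.3) = 0.235 MPa.

P₂ ≈ 0.235 MPa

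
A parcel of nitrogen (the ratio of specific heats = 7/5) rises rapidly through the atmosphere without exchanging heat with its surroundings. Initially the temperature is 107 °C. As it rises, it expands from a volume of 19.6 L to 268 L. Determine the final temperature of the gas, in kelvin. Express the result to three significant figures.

Adiabatic: T₁V₁^(γ−1) = T₂V₂^(γ−1) ⇒ T₂ = T₁ (V₁/V₂)^(γ−1).
T₁ = 107 °C = 380.1 K.
T₂ = 380.1 × (19.6/268)^(2/5) = 133.5 K.

T₂ ≈ 134 K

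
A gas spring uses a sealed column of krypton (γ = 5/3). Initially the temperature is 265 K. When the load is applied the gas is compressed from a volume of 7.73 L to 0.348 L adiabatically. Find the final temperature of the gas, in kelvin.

T₂ ≈ 2090 K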